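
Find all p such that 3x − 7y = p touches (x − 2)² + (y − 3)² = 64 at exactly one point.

The line touches the circle iff its distance from (2, 3) is 8:
|3·2 − 7·3 − p| / √58 = 8
|p − (−15)| = 8√58.

p = −15 ± 8√58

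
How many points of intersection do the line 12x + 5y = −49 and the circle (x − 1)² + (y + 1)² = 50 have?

2

Centre (1, −1), r² = 50. Distance² from centre to line = (56)²/169 = 3136/169.
Since d² < r², the line cuts the circle twice.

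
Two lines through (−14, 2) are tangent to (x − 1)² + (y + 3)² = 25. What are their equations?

3x + 4y = −34 and y = 2

A line y − (2) = m(x − (−14)) is tangent when its distance from (1, −3) is 5:
[m·(15) − (−5)]² = 25(m² + 1)
4m² + 3m = 0, so m = −3/4 or m = 0.
With m = −3/4: 3x + 4y = −34. With m = 0: y = 2.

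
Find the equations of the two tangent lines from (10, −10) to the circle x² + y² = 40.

3x + y = 20 and x + 3y = −20

A line y − (−10) = m(x − (10)) is tangent when its distance from (0, 0) is 2√10:
[m·(−10) − (10)]² = 40(m² + 1)
3m² + 10m + 3 = 0, so m = −3 or m = −1/3.
With m = −3: 3x + y = 20. With m = −1/3: x + 3y = −20.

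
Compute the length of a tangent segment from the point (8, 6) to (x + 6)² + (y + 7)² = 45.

Centre (−6, −7), r² = 45. |PO|² = (14)² + (13)² = 365.
The tangent meets the radius at right angles, so tangent² = |PO|² − r² = 365 − 45 = 320.

8√5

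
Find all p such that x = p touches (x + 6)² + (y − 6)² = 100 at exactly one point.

p = −16 or p = 4

The line touches the circle iff its distance from (−6, 6) is 10:
|1·(−6) + 0·6 − p| / √1 = 10
|p − (−6)| = 10, so p = 4 or p = −16.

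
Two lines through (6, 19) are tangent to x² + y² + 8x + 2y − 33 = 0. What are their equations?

A line y − (19) = m(x − (6)) is tangent when its distance from (−4, −1) is 5√2:
[m·(−10) − (−20)]² = 50(m² + 1)
m² − 8m + 7 = 0, so m = 1 or m = 7.
With m = 1: x − y = −13. With m = 7: 7x − y = 23.

x − y = −13 and 7x − y = 23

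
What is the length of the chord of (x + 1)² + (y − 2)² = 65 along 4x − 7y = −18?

Centre (−1, 2), r² = 65. Perpendicular distance d from centre to line = |0| / √65 = 0/√65.
Chord = 2√(r² − d²) = 2·√(65) = 2√65.

2√65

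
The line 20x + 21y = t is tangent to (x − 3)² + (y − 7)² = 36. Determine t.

For a tangent, require d(centre, line) = r = 6.
|20·3 + 21·7 − t| / √841 = 6
|t − (207)| = 6·29, so t = 381 or t = 33.

t = 33 or t = 381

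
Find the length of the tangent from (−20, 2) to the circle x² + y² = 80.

18

With centre O = (0, 0), |OP|² = 404 and r² = 80.
By the tangent–radius right angle, tangent length = √(|PO|² − r²) = √324 = 18.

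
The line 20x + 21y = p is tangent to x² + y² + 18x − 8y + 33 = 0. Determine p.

p = −328 or p = 136

The line touches the circle iff its distance from (−9, 4) is 8:
|20·(−9) + 21·4 − p| / √841 = 8
|p − (−96)| = 8·29, so p = 136 or p = −328.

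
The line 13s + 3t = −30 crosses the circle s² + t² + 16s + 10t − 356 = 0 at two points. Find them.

(−6, 16) and (3, −23)

From the line, t = (−30 − 13s)/3. Substituting:
178s² + 534s − 3204 = 0  ⟹  s² + 3s − 18 = 0
s = 3 or s = −6, giving (3, −23) and (−6, 16).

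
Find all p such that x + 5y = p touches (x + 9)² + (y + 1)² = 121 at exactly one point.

Tangency holds when the distance from the centre (−9, −1) to the line equals the radius 11:
|1·(−9) + 5·(−1) − p| / √26 = 11
|p − (−14)| = 11√26.

p = −14 ± 11√26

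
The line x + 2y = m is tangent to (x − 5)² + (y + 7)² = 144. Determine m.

m = −9 ± 12√5

For a tangent, require d(centre, line) = r = 12.
|1·5 + 2·(−7) − m| / √5 = 12
|m − (−9)| = 12√5.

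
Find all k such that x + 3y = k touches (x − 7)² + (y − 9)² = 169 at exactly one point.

The line touches the circle iff its distance from (7, 9) is 13:
|1·7 + 3·9 − k| / √10 = 13
|k − (34)| = 13√10.

k = 34 ± 13√10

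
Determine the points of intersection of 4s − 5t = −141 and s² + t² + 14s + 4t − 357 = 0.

(−24, 9) and (−14, 17)

Express t = (141 + 4s)/5 and substitute into the circle:
41s² + 1558s + 13776 = 0  ⟹  s² + 38s + 336 = 0
s = −14 or s = −24, giving (−14, 17) and (−24, 9).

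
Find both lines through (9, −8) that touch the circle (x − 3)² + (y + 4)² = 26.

5x + y = 37 and x − 5y = 49

Write the tangent as mx − y + (−8 − m·(9)) = 0 and set its distance from the centre to √26:
[m·(−6) − (4)]² = 26(m² + 1)
5m² + 24m − 5 = 0, so m = −5 or m = 1/5.
With m = −5: 5x + y = 37. With m = 1/5: x − 5y = 49.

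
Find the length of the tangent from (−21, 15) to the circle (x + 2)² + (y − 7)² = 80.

The centre is (−2, 7) and r = 4√5. The square of the distance from P to the centre is 361 + 64 = 425.
By the tangent–radius right angle, tangent length = √(|PO|² − r²) = √345.

√345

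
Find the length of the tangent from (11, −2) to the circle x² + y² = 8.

3√13

Centre (0, 0), r² = 8. |PO|² = (11)² + (−2)² = 125.
By the tangent–radius right angle, tangent length = √(|PO|² − r²) = √117 = 3√13.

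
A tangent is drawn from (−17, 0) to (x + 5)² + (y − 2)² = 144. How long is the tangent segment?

2

The centre is (−5, 2) and r = 12. The square of the distance from P to the centre is 144 + 4 = 148.
By the tangent–radius right angle, tangent length = √(|PO|² − r²) = √4 = 2.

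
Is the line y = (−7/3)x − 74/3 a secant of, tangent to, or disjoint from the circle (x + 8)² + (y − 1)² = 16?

d² = (7·(−8) + 3·1 − (−74))²/58 = 441/58; r² = 16.
Since d² < r², the line cuts the circle twice.

secant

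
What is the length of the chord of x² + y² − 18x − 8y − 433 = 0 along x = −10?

The distance from (9, 4) to the line is 19, and r² = 530.
Half the chord is √(r² − d²) = √(169), so the full chord is 26.

26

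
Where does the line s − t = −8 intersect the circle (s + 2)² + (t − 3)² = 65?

(−9, −1) and (2, 10)

Substitute t = s + 8:
2s² + 14s − 36 = 0  ⟹  s² + 7s − 18 = 0
s = 2 or s = −9, giving (2, 10) and (−9, −1).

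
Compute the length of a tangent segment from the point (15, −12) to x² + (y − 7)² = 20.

√566

The centre is (0, 7) and r = 2√5. The square of the distance from P to the centre is 225 + 361 = 586.
The tangent meets the radius at right angles, so tangent² = |PO|² − r² = 586 − 20 = 566.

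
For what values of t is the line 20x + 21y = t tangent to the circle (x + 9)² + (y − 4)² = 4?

For a tangent, require d(centre, line) = r = 2.
|20·(−9) + 21·4 − t| / √841 = 2
|t − (−96)| = 2·29, so t = −38 or t = −154.

t = −154 or t = −38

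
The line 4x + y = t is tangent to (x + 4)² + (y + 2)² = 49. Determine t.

Tangency holds when the distance from the centre (−4, −2) to the line equals the radius 7:
|4·(−4) + 1·(−2) − t| / √17 = 7
|t − (−18)| = 7√17.

t = −18 ± 7√17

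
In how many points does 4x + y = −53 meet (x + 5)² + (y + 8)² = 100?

d² = (4·(−5) + 1·(−8) − (−53))²/17 = 625/17; r² = 100.
Since d² < r², the line cuts the circle twice.

2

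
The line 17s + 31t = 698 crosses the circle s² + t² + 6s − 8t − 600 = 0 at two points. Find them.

Substitute t = (698 − 17s)/31:
1250s² − 13750s − 262500 = 0  ⟹  s² − 11s − 210 = 0
s = 21 or s = −10, giving (21, 11) and (−10, 28).

(−10, 28) and (21, 11)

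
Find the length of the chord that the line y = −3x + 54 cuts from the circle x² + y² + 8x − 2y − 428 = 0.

3√10

From the line, y = −3x + 54. Substituting:
10x² − 310x + 2380 = 0  ⟹  x² − 31x + 238 = 0
x = 17 or x = 14, giving (17, 3) and (14, 12).
|(17, 3) − (14, 12)| = √((3)² + (−9)²) = 3√10.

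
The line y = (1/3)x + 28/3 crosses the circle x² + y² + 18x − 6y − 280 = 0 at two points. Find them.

(−28, 0) and (8, 12)

Express y = (28 + x)/3 and substitute into the circle:
10x² + 200x − 2240 = 0  ⟹  x² + 20x − 224 = 0
x = 8 or x = −28, giving (8, 12) and (−28, 0).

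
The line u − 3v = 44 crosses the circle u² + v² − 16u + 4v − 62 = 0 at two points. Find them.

Express v = (−44 + u)/3 and substitute into the circle:
10u² − 220u + 850 = 0  ⟹  u² − 22u + 85 = 0
u = 17 or u = 5, giving (17, −9) and (5, −13).

(5, −13) and (17, −9)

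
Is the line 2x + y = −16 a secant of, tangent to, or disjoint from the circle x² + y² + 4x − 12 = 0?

disjoint

Substituting the line into the circle gives 5x² + 68x + 244 = 0.
Discriminant = (68)² − 4·5·(244) = −256 < 0.
No real roots: the line does not meet the circle.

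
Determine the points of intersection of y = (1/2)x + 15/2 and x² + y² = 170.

(−13, 1) and (7, 11)

Substitute y = (15 + x)/2:
5x² + 30x − 455 = 0  ⟹  x² + 6x − 91 = 0
x = 7 or x = −13, giving (7, 11) and (−13, 1).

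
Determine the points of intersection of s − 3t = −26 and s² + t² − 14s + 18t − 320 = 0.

(−8, 6) and (10, 12)

Express t = (26 + s)/3 and substitute into the circle:
10s² − 20s − 800 = 0  ⟹  s² − 2s − 80 = 0
s = 10 or s = −8, giving (10, 12) and (−8, 6).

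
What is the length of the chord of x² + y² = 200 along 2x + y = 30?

4√5

Express y = −2x + 30 and substitute into the circle:
5x² − 120x + 700 = 0  ⟹  x² − 24x + 140 = 0
x = 14 or x = 10, giving (14, 2) and (10, 10).
|(14, 2) − (10, 10)| = √((4)² + (−8)²) = 4√5.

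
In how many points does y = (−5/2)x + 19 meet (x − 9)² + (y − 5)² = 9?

Substituting the line into the circle gives 29x² − 352x + 1072 = 0.
Δ = 123904 − 124352 = −448.
No real roots: the line does not meet the circle.

0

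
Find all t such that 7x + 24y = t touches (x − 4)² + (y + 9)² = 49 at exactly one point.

The line touches the circle iff its distance from (4, −9) is 7:
|7·4 + 24·(−9) − t| / √625 = 7
|t − (−188)| = 7·25, so t = −13 or t = −363.

t = −363 or t = −13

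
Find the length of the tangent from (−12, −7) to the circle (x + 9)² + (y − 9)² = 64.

Centre (−9, 9), r² = 64. |PO|² = (−3)² + (−16)² = 265.
By the tangent–radius right angle, tangent length = √(|PO|² − r²) = √201.

√201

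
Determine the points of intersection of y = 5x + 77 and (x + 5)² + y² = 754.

From the line, y = 5x + 77. Substituting:
26x² + 780x + 5200 = 0  ⟹  x² + 30x + 200 = 0
x = −10 or x = −20, giving (−10, 27) and (−20, −23).

(−20, −23) and (−10, 27)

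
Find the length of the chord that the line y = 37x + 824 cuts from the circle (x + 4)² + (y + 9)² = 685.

√1370

The distance from (−4, −9) to the line is 685/√1370, and r² = 685.
Chord = 2√(r² − d²) = 2·√(685/2) = √1370.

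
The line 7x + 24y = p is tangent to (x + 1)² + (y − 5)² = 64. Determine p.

p = −87 or p = 313

The line touches the circle iff its distance from (−1, 5) is 8:
|7·(−1) + 24·5 − p| / √625 = 8
|p − (113)| = 8·25, so p = 313 or p = −87.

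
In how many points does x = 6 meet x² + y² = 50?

2

Substituting the line into the circle gives y² − 14 = 0.
Discriminant = (0)² − 4·1·(−14) = 56 > 0.
Two real roots: the line is a secant.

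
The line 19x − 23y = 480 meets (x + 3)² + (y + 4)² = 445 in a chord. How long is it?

Centre (−3, −4), r² = 445. Perpendicular distance d from centre to line = |−445| / √890 = 445/√890.
Half the chord is √(r² − d²) = √(445/2), so the full chord is √890.

√890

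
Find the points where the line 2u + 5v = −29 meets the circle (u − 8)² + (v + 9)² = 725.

(−17, 1) and (33, −19)

Express v = (−29 − 2u)/5 and substitute into the circle:
29u² − 464u − 16269 = 0  ⟹  u² − 16u − 561 = 0
u = 33 or u = −17, giving (33, −19) and (−17, 1).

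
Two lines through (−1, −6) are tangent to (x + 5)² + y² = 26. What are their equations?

x + 5y = −31 and 5x − y = 1

Write the tangent as mx − y + (−6 − m·(−1)) = 0 and set its distance from the centre to √26:
[m·(−4) − (6)]² = 26(m² + 1)
5m² − 24m − 5 = 0, so m = −1/5 or m = 5.
Through (−1, −6) these give x + 5y = −31 and 5x − y = 1.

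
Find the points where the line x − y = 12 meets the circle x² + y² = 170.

From the line, y = x − 12. Substituting:
2x² − 24x − 26 = 0  ⟹  x² − 12x − 13 = 0
x = 13 or x = −1, giving (13, 1) and (−1, −13).

(−1, −13) and (13, 1)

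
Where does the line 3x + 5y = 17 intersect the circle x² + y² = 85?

Express y = (17 − 3x)/5 and substitute into the circle:
34x² − 102x − 1836 = 0  ⟹  x² − 3x − 54 = 0
x = 9 or x = −6, giving (9, −2) and (−6, 7).

(−6, 7) and (9, −2)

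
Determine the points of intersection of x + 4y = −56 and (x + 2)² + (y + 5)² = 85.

(−8, −12) and (0, −14)

From the line, y = (−56 − x)/4. Substituting:
17x² + 136x = 0  ⟹  x² + 8x = 0
x = 0 or x = −8, giving (0, −14) and (−8, −12).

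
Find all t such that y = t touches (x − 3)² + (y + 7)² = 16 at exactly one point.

t = −11 or t = −3

Tangency holds when the distance from the centre (3, −7) to the line equals the radius 4:
|0·3 + 1·(−7) − t| / √1 = 4
|t − (−7)| = 4, so t = −3 or t = −11.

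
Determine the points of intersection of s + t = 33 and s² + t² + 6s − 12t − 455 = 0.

Express t = −s + 33 and substitute into the circle:
2s² − 48s + 238 = 0  ⟹  s² − 24s + 119 = 0
s = 17 or s = 7, giving (17, 16) and (7, 26).

(7, 26) and (17, 16)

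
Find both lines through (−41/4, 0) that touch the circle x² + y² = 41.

A line y − (0) = m(x − (−41/4)) is tangent when its distance from (0, 0) is √41:
[m·(41/4) − (0)]² = 41(m² + 1)
25m² − 16 = 0, so m = −4/5 or m = 4/5.
With m = −4/5: 4x + 5y = −41. With m = 4/5: 4x − 5y = −41.

4x + 5y = −41 and 4x − 5y = −41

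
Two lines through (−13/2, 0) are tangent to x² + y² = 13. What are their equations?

Write the tangent as mx − y + (0 − m·(−13/2)) = 0 and set its distance from the centre to √13:
(13/2m − (0))² = 13(m² + 1)
9m² − 4 = 0, so m = 2/3 or m = −2/3.
With m = 2/3: 2x − 3y = −13. With m = −2/3: 2x + 3y = −13.

2x − 3y = −13 and 2x + 3y = −13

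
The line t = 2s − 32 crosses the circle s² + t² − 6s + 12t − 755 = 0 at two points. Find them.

(−1, −34) and (23, 14)

Substitute t = 2s − 32:
5s² − 110s − 115 = 0  ⟹  s² − 22s − 23 = 0
s = 23 or s = −1, giving (23, 14) and (−1, −34).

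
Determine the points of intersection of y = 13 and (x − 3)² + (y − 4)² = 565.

Substitute y = 13:
x² − 6x − 475 = 0
x = 25 or x = −19, giving (25, 13) and (−19, 13).

(−19, 13) and (25, 13)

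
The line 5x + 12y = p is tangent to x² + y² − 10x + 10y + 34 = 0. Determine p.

p = −87 or p = 17

The line touches the circle iff its distance from (5, −5) is 4:
|5·5 + 12·(−5) − p| / √169 = 4
|p − (−35)| = 4·13, so p = 17 or p = −87.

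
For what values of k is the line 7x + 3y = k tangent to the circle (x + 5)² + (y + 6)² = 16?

k = −53 ± 4√58

The line touches the circle iff its distance from (−5, −6) is 4:
|7·(−5) + 3·(−6) − k| / √58 = 4
|k − (−53)| = 4√58.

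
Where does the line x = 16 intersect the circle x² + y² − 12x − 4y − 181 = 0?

The line gives x = 16. Substituting into the circle:
y² − 4y − 117 = 0
y = 13 or y = −9, giving (16, 13) and (16, −9).

(16, −9) and (16, 13)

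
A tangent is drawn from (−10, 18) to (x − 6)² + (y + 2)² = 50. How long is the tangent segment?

√606

The centre is (6, −2) and r = 5√2. The square of the distance from P to the centre is 256 + 400 = 656.
Power of the point: PT² = |PO|² − r² = 606, so PT = √606.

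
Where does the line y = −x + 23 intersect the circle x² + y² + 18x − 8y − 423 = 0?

Substitute y = −x + 23:
2x² − 20x − 78 = 0  ⟹  x² − 10x − 39 = 0
x = 13 or x = −3, giving (13, 10) and (−3, 26).

(−3, 26) and (13, 10)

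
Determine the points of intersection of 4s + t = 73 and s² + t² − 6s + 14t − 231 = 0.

(18, 1) and (20, −7)

Express t = −4s + 73 and substitute into the circle:
17s² − 646s + 6120 = 0  ⟹  s² − 38s + 360 = 0
s = 20 or s = 18, giving (20, −7) and (18, 1).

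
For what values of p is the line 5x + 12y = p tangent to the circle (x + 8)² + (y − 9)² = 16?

p = 16 or p = 120

For a tangent, require d(centre, line) = r = 4.
|5·(−8) + 12·9 − p| / √169 = 4
|p − (68)| = 4·13, so p = 120 or p = 16.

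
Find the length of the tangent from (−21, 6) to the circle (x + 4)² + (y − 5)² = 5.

Centre (−4, 5), r² = 5. |PO|² = (−17)² + (1)² = 290.
Power of the point: PT² = |PO|² − r² = 285, so PT = √285.

√285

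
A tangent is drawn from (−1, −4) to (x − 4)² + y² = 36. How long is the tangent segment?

The centre is (4, 0) and r = 6. The square of the distance from P to the centre is 25 + 16 = 41.
The tangent meets the radius at right angles, so tangent² = |PO|² − r² = 41 − 36 = 5.

√5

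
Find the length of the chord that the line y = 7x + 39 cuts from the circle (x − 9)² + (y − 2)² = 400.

Centre (9, 2), r² = 400. Perpendicular distance d from centre to line = |100| / √50 = 100/√50.
Half the chord is √(r² − d²) = √(200), so the full chord is 20√2.

20√2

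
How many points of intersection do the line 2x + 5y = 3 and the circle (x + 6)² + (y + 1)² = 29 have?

Substituting the line into the circle gives 29x² + 268x + 239 = 0.
Δ = 71824 − 27724 = 44100.
Two real roots: the line is a secant.

2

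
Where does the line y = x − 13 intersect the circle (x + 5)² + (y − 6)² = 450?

(−2, −15) and (16, 3)

Substitute y = x − 13:
2x² − 28x − 64 = 0  ⟹  x² − 14x − 32 = 0
x = 16 or x = −2, giving (16, 3) and (−2, −15).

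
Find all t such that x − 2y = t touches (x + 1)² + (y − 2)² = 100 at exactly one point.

t = −5 ± 10√5

For a tangent, require d(centre, line) = r = 10.
|1·(−1) − 2·2 − t| / √5 = 10
|t − (−5)| = 10√5.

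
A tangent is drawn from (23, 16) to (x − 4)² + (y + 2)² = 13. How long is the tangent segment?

With centre O = (4, −2), |OP|² = 685 and r² = 13.
By the tangent–radius right angle, tangent length = √(|PO|² − r²) = √672 = 4√42.

4√42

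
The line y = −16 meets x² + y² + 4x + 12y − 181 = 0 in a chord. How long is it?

22

Substitute y = −16:
x² + 4x − 117 = 0
x = 9 or x = −13, giving (9, −16) and (−13, −16).
|(9, −16) − (−13, −16)| = √((22)² + (0)²) = 22.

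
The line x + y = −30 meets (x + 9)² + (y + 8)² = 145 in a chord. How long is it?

Centre (−9, −8), r² = 145. Perpendicular distance d from centre to line = |13| / √2 = 13/√2.
Chord = 2√(r² − d²) = 2·√(121/2) = 11√2.

11√2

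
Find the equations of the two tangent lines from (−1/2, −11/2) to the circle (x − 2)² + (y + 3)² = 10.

Let a tangent through (−1/2, −11/2) have slope m. Its distance from (2, −3) must equal √10:
(5/2m − (5/2))² = 10(m² + 1)
3m² + 10m + 3 = 0, so m = −3 or m = −1/3.
With m = −3: 3x + y = −7. With m = −1/3: x + 3y = −17.

3x + y = −7 and x + 3y = −17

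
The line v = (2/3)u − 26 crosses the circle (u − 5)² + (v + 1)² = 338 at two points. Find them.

(12, −18) and (18, −14)

From the line, v = (−78 + 2u)/3. Substituting:
13u² − 390u + 2808 = 0  ⟹  u² − 30u + 216 = 0
u = 18 or u = 12, giving (18, −14) and (12, −18).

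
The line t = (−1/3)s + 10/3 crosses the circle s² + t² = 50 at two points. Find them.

(−5, 5) and (7, 1)

Express t = (10 − s)/3 and substitute into the circle:
10s² − 20s − 350 = 0  ⟹  s² − 2s − 35 = 0
s = 7 or s = −5, giving (7, 1) and (−5, 5).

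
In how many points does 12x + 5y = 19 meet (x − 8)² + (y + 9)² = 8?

Substituting the line into the circle gives 169x² − 1936x + 5496 = 0.
Discriminant = (−1936)² − 4·169·(5496) = 32800 > 0.
Two real roots: the line is a secant.

2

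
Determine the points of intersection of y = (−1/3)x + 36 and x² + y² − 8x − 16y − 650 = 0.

(3, 35) and (21, 29)

From the line, y = (108 − x)/3. Substituting:
10x² − 240x + 630 = 0  ⟹  x² − 24x + 63 = 0
x = 21 or x = 3, giving (21, 29) and (3, 35).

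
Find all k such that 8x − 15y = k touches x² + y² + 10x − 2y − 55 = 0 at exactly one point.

k = −208 or k = 98

Tangency holds when the distance from the centre (−5, 1) to the line equals the radius 9:
|8·(−5) − 15·1 − k| / √289 = 9
|k − (−55)| = 9·17, so k = 98 or k = −208.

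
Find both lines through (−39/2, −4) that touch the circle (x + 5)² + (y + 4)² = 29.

Let a tangent through (−39/2, −4) have slope m. Its distance from (−5, −4) must equal √29:
(29/2m − (0))² = 29(m² + 1)
25m² − 4 = 0, so m = 2/5 or m = −2/5.
With m = 2/5: 2x − 5y = −19. With m = −2/5: 2x + 5y = −59.

2x − 5y = −19 and 2x + 5y = −59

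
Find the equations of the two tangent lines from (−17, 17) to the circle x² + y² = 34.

Write the tangent as mx − y + (17 − m·(−17)) = 0 and set its distance from the centre to √34:
[m·(17) − (−17)]² = 34(m² + 1)
15m² + 34m + 15 = 0, so m = −3/5 or m = −5/3.
Through (−17, 17) these give 3x + 5y = 34 and 5x + 3y = −34.

3x + 5y = 34 and 5x + 3y = −34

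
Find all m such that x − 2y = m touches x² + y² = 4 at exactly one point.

For a tangent, require d(centre, line) = r = 2.
|1·0 − 2·0 − m| / √5 = 2
|m| = 2√5.

m = ±2√5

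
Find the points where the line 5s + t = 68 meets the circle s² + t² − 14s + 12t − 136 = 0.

From the line, t = −5s + 68. Substituting:
26s² − 754s + 5304 = 0  ⟹  s² − 29s + 204 = 0
s = 17 or s = 12, giving (17, −17) and (12, 8).

(12, 8) and (17, −17)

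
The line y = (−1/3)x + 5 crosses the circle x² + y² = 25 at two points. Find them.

Express y = (15 − x)/3 and substitute into the circle:
10x² − 30x = 0  ⟹  x² − 3x = 0
x = 3 or x = 0, giving (3, 4) and (0, 5).

(0, 5) and (3, 4)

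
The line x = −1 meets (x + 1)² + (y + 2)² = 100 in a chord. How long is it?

20

The distance from (−1, −2) to the line is 0, and r² = 100.
Half the chord is √(r² − d²) = √(100), so the full chord is 20.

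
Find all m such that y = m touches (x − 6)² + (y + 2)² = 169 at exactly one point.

For a tangent, require d(centre, line) = r = 13.
|0·6 + 1·(−2) − m| / √1 = 13
|m − (−2)| = 13, so m = 11 or m = −15.

m = −15 or m = 11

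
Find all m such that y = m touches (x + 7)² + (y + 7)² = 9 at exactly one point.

m = −10 or m = −4

The line touches the circle iff its distance from (−7, −7) is 3:
|0·(−7) + 1·(−7) − m| / √1 = 3
|m − (−7)| = 3, so m = −4 or m = −10.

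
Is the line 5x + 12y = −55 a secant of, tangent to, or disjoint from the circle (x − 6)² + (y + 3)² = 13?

Substituting the line into the circle gives 169x² − 1538x + 3673 = 0.
Discriminant = (−1538)² − 4·169·(3673) = −117504 < 0.
No real roots: the line does not meet the circle.

disjoint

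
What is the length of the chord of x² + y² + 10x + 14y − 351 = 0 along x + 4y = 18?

8√17

Centre (−5, −7), r² = 425. Perpendicular distance d from centre to line = |−51| / √17 = 51/√17.
Half the chord is √(r² − d²) = √(272), so the full chord is 8√17.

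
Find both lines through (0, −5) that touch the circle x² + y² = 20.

x − 2y = 10 and x + 2y = −10

A line y − (−5) = m(x − (0)) is tangent when its distance from (0, 0) is 2√5:
[m·(0) − (5)]² = 20(m² + 1)
4m² − 1 = 0, so m = 1/2 or m = −1/2.
Through (0, −5) these give x − 2y = 10 and x + 2y = −10.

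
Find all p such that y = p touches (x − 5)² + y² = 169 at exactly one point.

p = −13 or p = 13

The line touches the circle iff its distance from (5, 0) is 13:
|0·5 + 1·0 − p| / √1 = 13
|p| = 13, so p = 13 or p = −13.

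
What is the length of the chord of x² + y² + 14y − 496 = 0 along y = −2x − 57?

6√5

Centre (0, −7), r² = 545. Perpendicular distance d from centre to line = |50| / √5 = 50/√5.
Chord = 2√(r² − d²) = 2·√(45) = 6√5.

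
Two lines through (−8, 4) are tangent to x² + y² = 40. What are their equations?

3x + y = −20 and x − 3y = −20

Let a tangent through (−8, 4) have slope m. Its distance from (0, 0) must equal 2√10:
(8m − (−4))² = 40(m² + 1)
3m² + 8m − 3 = 0, so m = −3 or m = 1/3.
With m = −3: 3x + y = −20. With m = 1/3: x − 3y = −20.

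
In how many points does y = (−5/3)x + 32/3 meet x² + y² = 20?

Substituting the line into the circle gives 34x² − 320x + 844 = 0.
Δ = 102400 − 114784 = −12384.
No real roots: the line does not meet the circle.

0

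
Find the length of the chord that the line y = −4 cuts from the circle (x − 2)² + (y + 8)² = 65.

14

Centre (2, −8), r² = 65. Perpendicular distance d from centre to line = |−4| / √1 = 4.
Chord = 2√(r² − d²) = 2·√(49) = 14.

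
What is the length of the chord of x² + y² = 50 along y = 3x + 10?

4√10

Substitute y = 3x + 10:
10x² + 60x + 50 = 0  ⟹  x² + 6x + 5 = 0
x = −1 or x = −5, giving (−1, 7) and (−5, −5).
Chord length = distance between (−1, 7) and (−5, −5) = √160 = 4√10.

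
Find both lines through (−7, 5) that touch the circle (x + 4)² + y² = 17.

A line y − (5) = m(x − (−7)) is tangent when its distance from (−4, 0) is √17:
[m·(3) − (−5)]² = 17(m² + 1)
4m² − 15m − 4 = 0, so m = −1/4 or m = 4.
Through (−7, 5) these give x + 4y = 13 and 4x − y = −33.

x + 4y = 13 and 4x − y = −33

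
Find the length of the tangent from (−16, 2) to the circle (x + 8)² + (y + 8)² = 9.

√155

The centre is (−8, −8) and r = 3. The square of the distance from P to the centre is 64 + 100 = 164.
By the tangent–radius right angle, tangent length = √(|PO|² − r²) = √155.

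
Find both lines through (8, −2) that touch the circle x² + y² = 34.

5x + 3y = 34 and 3x − 5y = 34

Let a tangent through (8, −2) have slope m. Its distance from (0, 0) must equal √34:
(−8m − (2))² = 34(m² + 1)
15m² + 16m − 15 = 0, so m = −5/3 or m = 3/5.
Through (8, −2) these give 5x + 3y = 34 and 3x − 5y = 34.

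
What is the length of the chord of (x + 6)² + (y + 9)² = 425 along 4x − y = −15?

From the line, y = 4x + 15. Substituting:
17x² + 204x + 187 = 0  ⟹  x² + 12x + 11 = 0
x = −1 or x = −11, giving (−1, 11) and (−11, −29).
|(−1, 11) − (−11, −29)| = √((10)² + (40)²) = 10√17.

10√17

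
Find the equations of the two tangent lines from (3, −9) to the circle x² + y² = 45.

A line y − (−9) = m(x − (3)) is tangent when its distance from (0, 0) is 3√5:
(−3m − (9))² = 45(m² + 1)
2m² − 3m − 2 = 0, so m = −1/2 or m = 2.
Through (3, −9) these give x + 2y = −15 and 2x − y = 15.

x + 2y = −15 and 2x − y = 15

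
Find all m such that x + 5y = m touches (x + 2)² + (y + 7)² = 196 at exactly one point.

Tangency holds when the distance from the centre (−2, −7) to the line equals the radius 14:
|1·(−2) + 5·(−7) − m| / √26 = 14
|m − (−37)| = 14√26.

m = −37 ± 14√26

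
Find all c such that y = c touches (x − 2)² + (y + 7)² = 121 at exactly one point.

The line touches the circle iff its distance from (2, −7) is 11:
|0·2 + 1·(−7) − c| / √1 = 11
|c − (−7)| = 11, so c = 4 or c = −18.

c = −18 or c = 4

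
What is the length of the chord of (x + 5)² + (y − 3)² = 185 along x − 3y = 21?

5√10

Centre (−5, 3), r² = 185. Perpendicular distance d from centre to line = |−35| / √10 = 35/√10.
Chord = 2√(r² − d²) = 2·√(125/2) = 5√10.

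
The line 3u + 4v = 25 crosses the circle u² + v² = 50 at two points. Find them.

(−1, 7) and (7, 1)

Substitute v = (25 − 3u)/4:
25u² − 150u − 175 = 0  ⟹  u² − 6u − 7 = 0
u = 7 or u = −1, giving (7, 1) and (−1, 7).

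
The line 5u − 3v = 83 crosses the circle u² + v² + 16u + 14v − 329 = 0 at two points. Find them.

From the line, v = (−83 + 5u)/3. Substituting:
34u² − 476u + 442 = 0  ⟹  u² − 14u + 13 = 0
u = 13 or u = 1, giving (13, −6) and (1, −26).

(1, −26) and (13, −6)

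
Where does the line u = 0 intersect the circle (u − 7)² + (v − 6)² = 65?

The line gives u = 0. Substituting into the circle:
v² − 12v + 20 = 0
v = 10 or v = 2, giving (0, 10) and (0, 2).

(0, 2) and (0, 10)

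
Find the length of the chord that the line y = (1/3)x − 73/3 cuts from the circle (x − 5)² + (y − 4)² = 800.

8√10

The distance from (5, 4) to the line is 80/√10, and r² = 800.
Half the chord is √(r² − d²) = √(160), so the full chord is 8√10.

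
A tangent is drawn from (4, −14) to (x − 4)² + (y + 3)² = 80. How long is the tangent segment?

With centre O = (4, −3), |OP|² = 121 and r² = 80.
Power of the point: PT² = |PO|² − r² = 41, so PT = √41.

√41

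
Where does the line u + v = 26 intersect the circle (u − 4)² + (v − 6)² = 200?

Express v = −u + 26 and substitute into the circle:
2u² − 48u + 216 = 0  ⟹  u² − 24u + 108 = 0
u = 18 or u = 6, giving (18, 8) and (6, 20).

(6, 20) and (18, 8)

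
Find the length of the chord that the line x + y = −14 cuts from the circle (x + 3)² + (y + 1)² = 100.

Centre (−3, −1), r² = 100. Perpendicular distance d from centre to line = |10| / √2 = 10/√2.
Chord = 2√(r² − d²) = 2·√(50) = 10√2.

10√2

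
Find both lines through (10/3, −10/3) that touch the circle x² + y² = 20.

Write the tangent as mx − y + (−10/3 − m·(10/3)) = 0 and set its distance from the centre to 2√5:
(−10/3m − (10/3))² = 20(m² + 1)
2m² − 5m + 2 = 0, so m = 2 or m = 1/2.
Through (10/3, −10/3) these give 2x − y = 10 and x − 2y = 10.

2x − y = 10 and x − 2y = 10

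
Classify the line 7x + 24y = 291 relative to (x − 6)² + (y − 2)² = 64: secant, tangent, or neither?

d² = (7·6 + 24·2 − (291))²/625 = 40401/625; r² = 64.
Since d² > r², the line lies outside the circle.

neither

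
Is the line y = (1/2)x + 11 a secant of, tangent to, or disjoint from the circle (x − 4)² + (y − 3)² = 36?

Substituting the line into the circle gives 5x² + 176 = 0.
Δ = 0 − 3520 = −3520.
No real roots: the line does not meet the circle.

disjoint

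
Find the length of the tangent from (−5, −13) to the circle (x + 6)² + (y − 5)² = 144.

Centre (−6, 5), r² = 144. |PO|² = (1)² + (−18)² = 325.
By the tangent–radius right angle, tangent length = √(|PO|² − r²) = √181.

√181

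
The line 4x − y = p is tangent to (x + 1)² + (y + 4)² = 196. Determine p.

Tangency holds when the distance from the centre (−1, −4) to the line equals the radius 14:
|4·(−1) − 1·(−4) − p| / √17 = 14
|p| = 14√17.

p = ±14√17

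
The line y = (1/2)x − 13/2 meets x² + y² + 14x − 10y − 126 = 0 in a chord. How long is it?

Centre (−7, 5), r² = 200. Perpendicular distance d from centre to line = |−30| / √5 = 30/√5.
Chord = 2√(r² − d²) = 2·√(20) = 4√5.

4√5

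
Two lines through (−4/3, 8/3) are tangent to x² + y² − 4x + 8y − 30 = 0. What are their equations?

x − 7y = −20 and x − y = −4

A line y − (8/3) = m(x − (−4/3)) is tangent when its distance from (2, −4) is 5√2:
[m·(10/3) − (−20/3)]² = 50(m² + 1)
7m² − 8m + 1 = 0, so m = 1/7 or m = 1.
Through (−4/3, 8/3) these give x − 7y = −20 and x − y = −4.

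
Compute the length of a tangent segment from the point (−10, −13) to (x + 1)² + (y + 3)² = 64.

3√13

With centre O = (−1, −3), |OP|² = 181 and r² = 64.
Power of the point: PT² = |PO|² − r² = 117, so PT = 3√13.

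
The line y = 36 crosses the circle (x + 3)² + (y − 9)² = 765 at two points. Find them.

(−9, 36) and (3, 36)

Substitute y = 36:
x² + 6x − 27 = 0
x = 3 or x = −9, giving (3, 36) and (−9, 36).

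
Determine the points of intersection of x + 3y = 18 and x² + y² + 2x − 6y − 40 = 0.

(−6, 8) and (6, 4)

From the line, y = (18 − x)/3. Substituting:
10x² − 360 = 0  ⟹  x² − 36 = 0
x = 6 or x = −6, giving (6, 4) and (−6, 8).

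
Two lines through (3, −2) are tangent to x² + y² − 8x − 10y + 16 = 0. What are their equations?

Write the tangent as mx − y + (−2 − m·(3)) = 0 and set its distance from the centre to 5:
(1m − (7))² = 25(m² + 1)
12m² + 7m − 12 = 0, so m = −4/3 or m = 3/4.
Through (3, −2) these give 4x + 3y = 6 and 3x − 4y = 17.

4x + 3y = 6 and 3x − 4y = 17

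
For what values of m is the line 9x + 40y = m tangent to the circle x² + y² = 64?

m = −328 or m = 328

For a tangent, require d(centre, line) = r = 8.
|9·0 + 40·0 − m| / √1681 = 8
|m| = 8·41, so m = 328 or m = −328.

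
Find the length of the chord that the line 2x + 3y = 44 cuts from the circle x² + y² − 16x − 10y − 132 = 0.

8√13

Centre (8, 5), r² = 221. Perpendicular distance d from centre to line = |−13| / √13 = 13/√13.
Chord = 2√(r² − d²) = 2·√(208) = 8√13.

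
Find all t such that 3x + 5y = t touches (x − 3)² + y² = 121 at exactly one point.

t = 9 ± 11√34

The line touches the circle iff its distance from (3, 0) is 11:
|3·3 + 5·0 − t| / √34 = 11
|t − (9)| = 11√34.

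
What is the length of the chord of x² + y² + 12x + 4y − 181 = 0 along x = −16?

The line gives x = −16. Substituting into the circle:
y² + 4y − 117 = 0
y = 9 or y = −13, giving (−16, 9) and (−16, −13).
Chord length = distance between (−16, 9) and (−16, −13) = √484 = 22.

22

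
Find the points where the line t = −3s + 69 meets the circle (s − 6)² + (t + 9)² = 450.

From the line, t = −3s + 69. Substituting:
10s² − 480s + 5670 = 0  ⟹  s² − 48s + 567 = 0
s = 27 or s = 21, giving (27, −12) and (21, 6).

(21, 6) and (27, −12)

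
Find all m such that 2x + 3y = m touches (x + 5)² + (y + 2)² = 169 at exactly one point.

For a tangent, require d(centre, line) = r = 13.
|2·(−5) + 3·(−2) − m| / √13 = 13
|m − (−16)| = 13√13.

m = −16 ± 13√13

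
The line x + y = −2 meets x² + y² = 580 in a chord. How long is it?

The distance from (0, 0) to the line is 2/√2, and r² = 580.
Half the chord is √(r² − d²) = √(578), so the full chord is 34√2.

34√2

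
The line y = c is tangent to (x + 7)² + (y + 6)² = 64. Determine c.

c = −14 or c = 2

Tangency holds when the distance from the centre (−7, −6) to the line equals the radius 8:
|0·(−7) + 1·(−6) − c| / √1 = 8
|c − (−6)| = 8, so c = 2 or c = −14.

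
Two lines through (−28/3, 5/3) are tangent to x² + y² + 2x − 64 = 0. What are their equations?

7x − 4y = −72 and 8x + y = −73

Write the tangent as mx − y + (5/3 − m·(−28/3)) = 0 and set its distance from the centre to √65:
(25/3m − (−5/3))² = 65(m² + 1)
4m² + 25m − 56 = 0, so m = 7/4 or m = −8.
Through (−28/3, 5/3) these give 7x − 4y = −72 and 8x + y = −73.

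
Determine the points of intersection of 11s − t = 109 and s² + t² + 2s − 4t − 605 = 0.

From the line, t = 11s − 109. Substituting:
122s² − 2440s + 11712 = 0  ⟹  s² − 20s + 96 = 0
s = 12 or s = 8, giving (12, 23) and (8, −21).

(8, −21) and (12, 23)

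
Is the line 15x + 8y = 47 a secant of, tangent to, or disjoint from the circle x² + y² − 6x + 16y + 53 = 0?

secant

Substituting the line into the circle gives 289x² − 3714x + 11617 = 0.
Discriminant = (−3714)² − 4·289·(11617) = 364544 > 0.
Two real roots: the line is a secant.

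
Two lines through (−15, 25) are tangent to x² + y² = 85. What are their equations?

9x + 2y = −85 and 6x + 7y = 85

Write the tangent as mx − y + (25 − m·(−15)) = 0 and set its distance from the centre to √85:
[m·(15) − (−25)]² = 85(m² + 1)
14m² + 75m + 54 = 0, so m = −9/2 or m = −6/7.
With m = −9/2: 9x + 2y = −85. With m = −6/7: 6x + 7y = 85.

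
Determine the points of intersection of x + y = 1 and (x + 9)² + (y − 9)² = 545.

(−25, 26) and (8, −7)

From the line, y = −x + 1. Substituting:
2x² + 34x − 400 = 0  ⟹  x² + 17x − 200 = 0
x = 8 or x = −25, giving (8, −7) and (−25, 26).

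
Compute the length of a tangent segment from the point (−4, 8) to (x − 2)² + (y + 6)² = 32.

Centre (2, −6), r² = 32. |PO|² = (−6)² + (14)² = 232.
The tangent meets the radius at right angles, so tangent² = |PO|² − r² = 232 − 32 = 200.

10√2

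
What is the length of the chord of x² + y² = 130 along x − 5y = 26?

4√26

Substitute y = (−26 + x)/5:
26x² − 52x − 2574 = 0  ⟹  x² − 2x − 99 = 0
x = 11 or x = −9, giving (11, −3) and (−9, −7).
|(11, −3) − (−9, −7)| = √((20)² + (4)²) = 4√26.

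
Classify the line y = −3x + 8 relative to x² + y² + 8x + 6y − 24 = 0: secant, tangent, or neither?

Substituting the line into the circle gives 10x² − 58x + 88 = 0.
Discriminant = (−58)² − 4·10·(88) = −156 < 0.
No real roots: the line does not meet the circle.

neither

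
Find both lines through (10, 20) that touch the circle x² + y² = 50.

Let a tangent through (10, 20) have slope m. Its distance from (0, 0) must equal 5√2:
(−10m − (−20))² = 50(m² + 1)
m² − 8m + 7 = 0, so m = 7 or m = 1.
Through (10, 20) these give 7x − y = 50 and x − y = −10.

7x − y = 50 and x − y = −10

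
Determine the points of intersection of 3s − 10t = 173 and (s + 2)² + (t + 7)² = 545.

Express t = (−173 + 3s)/10 and substitute into the circle:
109s² − 218s − 43491 = 0  ⟹  s² − 2s − 399 = 0
s = 21 or s = −19, giving (21, −11) and (−19, −23).

(−19, −23) and (21, −11)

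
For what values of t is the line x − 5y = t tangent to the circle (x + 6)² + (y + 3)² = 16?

For a tangent, require d(centre, line) = r = 4.
|1·(−6) − 5·(−3) − t| / √26 = 4
|t − (9)| = 4√26.

t = 9 ± 4√26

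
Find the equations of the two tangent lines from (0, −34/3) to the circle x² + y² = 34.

Let a tangent through (0, −34/3) have slope m. Its distance from (0, 0) must equal √34:
[m·(0) − (34/3)]² = 34(m² + 1)
9m² − 25 = 0, so m = 5/3 or m = −5/3.
With m = 5/3: 5x − 3y = 34. With m = −5/3: 5x + 3y = −34.

5x − 3y = 34 and 5x + 3y = −34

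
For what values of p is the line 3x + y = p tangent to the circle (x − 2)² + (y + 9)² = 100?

p = −3 ± 10√10

Tangency holds when the distance from the centre (2, −9) to the line equals the radius 10:
|3·2 + 1·(−9) − p| / √10 = 10
|p − (−3)| = 10√10.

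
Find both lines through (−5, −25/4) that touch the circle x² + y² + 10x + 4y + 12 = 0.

x − 4y = 20 and x + 4y = −30

Let a tangent through (−5, −25/4) have slope m. Its distance from (−5, −2) must equal √17:
(0m − (17/4))² = 17(m² + 1)
16m² − 1 = 0, so m = 1/4 or m = −1/4.
With m = 1/4: x − 4y = 20. With m = −1/4: x + 4y = −30.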